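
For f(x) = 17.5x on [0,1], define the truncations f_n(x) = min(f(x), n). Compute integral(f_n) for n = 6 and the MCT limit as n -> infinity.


f(x) = 17.5x on [0,1]; f_n(x) = min(17.5x, n). At n = 6:
Step 1: f(x) reaches 6 at x = 6/17.5 = 0.342857
Step 2: integral(f_6) = integral(17.5x, 0, 0.342857) + integral(6, 0.342857, 1)
       = 17.5*0.342857^2/2 + 6*(1 - 0.342857)
       = 1.028571 + 3.942857
       = 4.971429
Step 3: As n -> infinity, f_n increases to f, so by MCT integral(f_n) -> integral(f) = 17.5/2 = 8.75.
Convergence: integral(f_6) = 4.971429 -> 8.75 as n -> infinity


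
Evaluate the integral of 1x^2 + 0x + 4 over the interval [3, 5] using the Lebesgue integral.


The Lebesgue integral of a Riemann-integrable function agrees with the Riemann integral.
Antiderivative F(x) = (1/3)x^3 + (0/2)x^2 + 4x
F(5) = (1/3)*5^3 + (0/2)*5^2 + 4*5
     = (1/3)*125 + (0/2)*25 + 4*5
     = 41.666667 + 0.0 + 20
     = 61.666667
F(3) = 21
Integral = F(5) - F(3) = 61.666667 - 21 = 40.666667


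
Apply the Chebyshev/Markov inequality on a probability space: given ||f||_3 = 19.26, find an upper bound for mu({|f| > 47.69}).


Chebyshev/Markov inequality: mu(|f| > eps) <= (||f||_p / eps)^p
Step 1: ||f||_3 / eps = 19.26 / 47.69 = 0.403858
Step 2: Raise to power p = 3:
  (0.403858)^3 = 0.06587
Step 3: Therefore mu(|f| > 47.69) <= 0.06587


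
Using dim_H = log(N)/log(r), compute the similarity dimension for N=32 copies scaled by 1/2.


For a self-similar set with N copies scaled by 1/r:
dim_H = log(N)/log(r) = log(32)/log(2)
= 3.465736/0.693147
= 5


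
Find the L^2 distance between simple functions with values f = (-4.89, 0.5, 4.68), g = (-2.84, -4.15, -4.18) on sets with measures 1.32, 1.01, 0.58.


Step 1: Compute differences f_i - g_i:
  -4.89 - -2.84 = -2.05
  0.5 - -4.15 = 4.65
  4.68 - -4.18 = 8.86
Step 2: Compute |diff|^2 * measure for each set:
  |-2.05|^2 * 1.32 = 4.2025 * 1.32 = 5.5473
  |4.65|^2 * 1.01 = 21.6225 * 1.01 = 21.838725
  |8.86|^2 * 0.58 = 78.4996 * 0.58 = 45.529768
Step 3: Sum = 72.915793
Step 4: ||f-g||_2 = (72.915793)^(1/2) = 8.539074


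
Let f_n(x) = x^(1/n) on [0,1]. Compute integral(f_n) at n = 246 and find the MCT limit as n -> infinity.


At n = 246: f_246(x) = x^(1/246).
Step 1: integral(x^(1/246), 0, 1) = [x^(1/246+1) / (1/246+1)] from 0 to 1
     = 1 / (1/246 + 1) = 1 / ((246+1)/246) = 246/(246+1)
     = 246/247 = 0.995951
Step 2: As n -> infinity, f_n(x) = x^(1/n) -> 1 for x in (0,1], and f_n is increasing in n.
By MCT, lim_n integral(f_n) = integral(lim_n f_n) = integral(1, 0, 1) = 1.
Step 3: Verify convergence: 246/247 = 0.995951 -> 1


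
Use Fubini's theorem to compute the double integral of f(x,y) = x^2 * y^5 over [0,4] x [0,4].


By Fubini's theorem, the double integral factors as a product of single integrals:
Step 1: integral_0^4 x^2 dx = [x^3/3] from 0 to 4
     = 4^3/3 = 21.333333
Step 2: integral_0^4 y^5 dy = [y^6/6] from 0 to 4
     = 4^6/6 = 682.666667
Step 3: Double integral = 21.333333 * 682.666667 = 14563.555556


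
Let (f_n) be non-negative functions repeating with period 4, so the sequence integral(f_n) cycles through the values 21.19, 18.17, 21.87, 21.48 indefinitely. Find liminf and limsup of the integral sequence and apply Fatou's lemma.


The sequence (integral(f_n)) is periodic with period 4, repeating the values 21.19, 18.17, 21.87, 21.48 indefinitely.
Step 1: For a periodic sequence, every tail (a_m, a_(m+1), ...) contains all 4 period values infinitely often.
Step 2: Hence inf of every tail = min of the period values = min(21.19, 18.17, 21.87, 21.48) = 18.17.
        liminf_n integral(f_n) = sup over m of (inf of tail from m) = 18.17.
Step 3: Similarly sup of every tail = max of the period values = 21.87.
        limsup_n integral(f_n) = 21.87.
Step 4: Fatou's lemma: integral(liminf_n f_n) <= liminf_n integral(f_n) = 18.17.
        So the integral of the pointwise liminf is at most 18.17.


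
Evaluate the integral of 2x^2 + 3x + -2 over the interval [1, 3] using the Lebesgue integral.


The Lebesgue integral of a Riemann-integrable function agrees with the Riemann integral.
Antiderivative F(x) = (2/3)x^3 + (3/2)x^2 + -2x
F(3) = (2/3)*3^3 + (3/2)*3^2 + -2*3
     = (2/3)*27 + (3/2)*9 + -2*3
     = 18 + 13.5 + -6
     = 25.5
F(1) = 0.166667
Integral = F(3) - F(1) = 25.5 - 0.166667 = 25.333333


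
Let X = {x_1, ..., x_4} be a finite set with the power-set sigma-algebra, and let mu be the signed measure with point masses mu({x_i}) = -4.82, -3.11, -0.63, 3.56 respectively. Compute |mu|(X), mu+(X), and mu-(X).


Step 1: Every measurable set is a union of atoms (the cells / points), so a Hahn decomposition is
  obtained by grouping atoms by sign: P = union of atoms with mu > 0, N = union of the remaining atoms.
  Atoms in P (indices): 4;  atoms in N (indices): 1, 2, 3
  Positive values: 3.56
  Negative values: -4.82, -3.11, -0.63
Step 2: mu+(X) = mu(P) = sum of positive atom values = 3.56
Step 3: mu-(X) = -mu(N) = sum of |negative atom values| = 8.56
Step 4: |mu|(X) = mu+(X) + mu-(X) = 3.56 + 8.56 = 12.12


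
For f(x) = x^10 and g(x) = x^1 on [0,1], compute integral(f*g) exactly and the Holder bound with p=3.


Step 1: Exact integral of f*g = integral(x^11, 0, 1) = 1/12
     = 0.083333
Step 2: Holder bound with p=3, q=1.5:
  ||f||_p = (integral x^30 dx)^(1/3) = (1/31)^(1/3) = 0.318331
  ||g||_q = (integral x^1.5 dx)^(1/1.5) = (1/2.5)^(1/1.5) = 0.542884
Step 3: Holder bound = ||f||_p * ||g||_q = 0.318331 * 0.542884 = 0.172817
Verification: 0.083333 <= 0.172817 (Holder holds)


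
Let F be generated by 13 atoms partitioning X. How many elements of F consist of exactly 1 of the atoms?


Each element of F is a union of some subset of the 13 atoms.
Elements that are unions of exactly 1 atoms correspond to 1-element subsets of the 13 atoms.
Count = C(13, 1) = 13! / (1! * 12!) = 13.


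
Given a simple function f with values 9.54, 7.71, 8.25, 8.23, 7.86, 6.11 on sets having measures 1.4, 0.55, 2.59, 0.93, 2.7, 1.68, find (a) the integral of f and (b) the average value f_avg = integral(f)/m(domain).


Step 1: Integral = sum(value_i * measure_i)
= 9.54*1.4 + 7.71*0.55 + 8.25*2.59 + 8.23*0.93 + 7.86*2.7 + 6.11*1.68
= 13.356 + 4.2405 + 21.3675 + 7.6539 + 21.222 + 10.2648
= 78.1047
Step 2: Total measure of domain = 1.4 + 0.55 + 2.59 + 0.93 + 2.7 + 1.68 = 9.85
Step 3: Average value = 78.1047 / 9.85 = 7.929411


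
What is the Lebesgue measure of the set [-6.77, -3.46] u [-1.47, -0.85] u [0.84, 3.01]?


For pairwise disjoint intervals, m(union) = sum of lengths.
= (-3.46 - -6.77) + (-0.85 - -1.47) + (3.01 - 0.84)
= 3.31 + 0.62 + 2.17
= 6.1


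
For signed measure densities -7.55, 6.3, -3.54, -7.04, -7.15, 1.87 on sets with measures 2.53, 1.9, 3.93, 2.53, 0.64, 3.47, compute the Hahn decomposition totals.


Step 1: Compute signed measure on each set:
  Set 1: -7.55 * 2.53 = -19.1015
  Set 2: 6.3 * 1.9 = 11.97
  Set 3: -3.54 * 3.93 = -13.9122
  Set 4: -7.04 * 2.53 = -17.8112
  Set 5: -7.15 * 0.64 = -4.576
  Set 6: 1.87 * 3.47 = 6.4889
Step 2: Total signed measure = (-19.1015) + (11.97) + (-13.9122) + (-17.8112) + (-4.576) + (6.4889)
     = -36.942
Step 3: Positive part mu+(X) = sum of positive contributions = 18.4589
Step 4: Negative part mu-(X) = |sum of negative contributions| = 55.4009


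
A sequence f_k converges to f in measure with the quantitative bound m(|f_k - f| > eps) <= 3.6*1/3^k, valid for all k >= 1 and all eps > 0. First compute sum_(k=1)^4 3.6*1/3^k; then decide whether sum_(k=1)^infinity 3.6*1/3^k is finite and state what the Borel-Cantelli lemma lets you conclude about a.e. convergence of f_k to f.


Step 1: List the terms 3.6*1/3^k for k = 1 to 4:
  k=1: 1.2
  k=2: 0.4
  k=3: 0.133333
  k=4: 0.044444
Step 2: Partial sum = 1.2 + 0.4 + 0.133333 + 0.044444
     = 1.777778
Step 3: The full series sum_(k>=1) 3.6*1/3^k converges (geometric series with ratio 1/3 < 1; a constant multiple of a convergent series converges).
Step 4: Fix eps > 0. Since sum_k m(|f_k - f| > eps) < infinity, the Borel-Cantelli lemma gives
        m(limsup_k {|f_k - f| > eps}) = 0, i.e. for a.e. x, |f_k(x) - f(x)| <= eps for all large k.
        Applying this with eps = 1/j for j = 1, 2, ... and intersecting the countably many full-measure sets,
        for a.e. x we get limsup_k |f_k(x) - f(x)| <= 1/j for every j, hence f_k -> f almost everywhere.
Conclusion: series converges; Borel-Cantelli yields f_k -> f a.e.


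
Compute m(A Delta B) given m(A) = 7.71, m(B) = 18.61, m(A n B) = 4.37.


m(A Delta B) = m(A) + m(B) - 2*m(A n B)
= 7.71 + 18.61 - 2*4.37
= 7.71 + 18.61 - 8.74
= 17.58


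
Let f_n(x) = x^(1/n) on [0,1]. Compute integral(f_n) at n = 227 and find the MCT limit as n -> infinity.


At n = 227: f_227(x) = x^(1/227).
Step 1: integral(x^(1/227), 0, 1) = [x^(1/227+1) / (1/227+1)] from 0 to 1
     = 1 / (1/227 + 1) = 1 / ((227+1)/227) = 227/(227+1)
     = 227/228 = 0.995614
Step 2: As n -> infinity, f_n(x) = x^(1/n) -> 1 for x in (0,1], and f_n is increasing in n.
By MCT, lim_n integral(f_n) = integral(lim_n f_n) = integral(1, 0, 1) = 1.
Step 3: Verify convergence: 227/228 = 0.995614 -> 1


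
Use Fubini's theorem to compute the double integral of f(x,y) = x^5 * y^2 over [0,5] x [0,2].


By Fubini's theorem, the double integral factors as a product of single integrals:
Step 1: integral_0^5 x^5 dx = [x^6/6] from 0 to 5
     = 5^6/6 = 2604.166667
Step 2: integral_0^2 y^2 dy = [y^3/3] from 0 to 2
     = 2^3/3 = 2.666667
Step 3: Double integral = 2604.166667 * 2.666667 = 6944.444444


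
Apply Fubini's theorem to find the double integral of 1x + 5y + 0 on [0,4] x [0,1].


By Fubini, integrate in x first, then y.
Step 1: Fix y, integrate over x in [0,4]:
  integral(1x + 5y + 0, x=0..4)
  = 1*(4^2 - 0^2)/2 + (5y + 0)*(4 - 0)
  = 8 + (5y + 0)*4
  = 8 + 20y + 0
  = 8 + 20y
Step 2: Integrate over y in [0,1]:
  integral(8 + 20y, y=0..1)
  = 8*1 + 20*(1^2 - 0^2)/2
  = 8 + 10
  = 18


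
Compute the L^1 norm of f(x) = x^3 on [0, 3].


Step 1: ||f||_1 = (integral_0^3 |x^3|^1 dx)^(1/1)
     = (integral_0^3 x^3 dx)^(1/1)
Step 2: integral_0^3 x^3 dx = [x^4/(4)] from 0 to 3 = 3^4/4
     = 81/4 = 20.25
Step 3: ||f||_1 = (20.25)^(1/1) = 20.25


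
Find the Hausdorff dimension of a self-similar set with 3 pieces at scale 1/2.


For a self-similar set with N copies scaled by 1/r:
dim_H = log(N)/log(r) = log(3)/log(2)
= 1.098612/0.693147
= 1.584963


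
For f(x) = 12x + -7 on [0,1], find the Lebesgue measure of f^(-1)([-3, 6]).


f^(-1)([-3, 6]) = {x : -3 <= 12x + -7 <= 6}
Solving: (-3 - -7)/12 <= x <= (6 - -7)/12
= [0.333333, 1.083333]
Intersecting with [0,1]: [0.333333, 1]
Measure = 1 - 0.333333 = 0.666667


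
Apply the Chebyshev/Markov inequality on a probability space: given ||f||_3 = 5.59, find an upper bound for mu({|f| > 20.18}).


Chebyshev/Markov inequality: mu(|f| > eps) <= (||f||_p / eps)^p
Step 1: ||f||_3 / eps = 5.59 / 20.18 = 0.277007
Step 2: Raise to power p = 3:
  (0.277007)^3 = 0.021256
Step 3: Therefore mu(|f| > 20.18) <= 0.021256


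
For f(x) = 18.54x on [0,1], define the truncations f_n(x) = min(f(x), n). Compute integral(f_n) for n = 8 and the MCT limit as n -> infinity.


f(x) = 18.54x on [0,1]; f_n(x) = min(18.54x, n). At n = 8:
Step 1: f(x) reaches 8 at x = 8/18.54 = 0.431499
Step 2: integral(f_8) = integral(18.54x, 0, 0.431499) + integral(8, 0.431499, 1)
       = 18.54*0.431499^2/2 + 8*(1 - 0.431499)
       = 1.725998 + 4.548004
       = 6.274002
Step 3: As n -> infinity, f_n increases to f, so by MCT integral(f_n) -> integral(f) = 18.54/2 = 9.27.
Convergence: integral(f_8) = 6.274002 -> 9.27 as n -> infinity


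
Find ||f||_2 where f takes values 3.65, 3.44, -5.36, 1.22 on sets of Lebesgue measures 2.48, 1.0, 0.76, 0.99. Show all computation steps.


Step 1: Compute |f_i|^2 for each value:
  |3.65|^2 = 13.3225
  |3.44|^2 = 11.8336
  |-5.36|^2 = 28.7296
  |1.22|^2 = 1.4884
Step 2: Multiply by measures and sum:
  13.3225 * 2.48 = 33.0398
  11.8336 * 1.0 = 11.8336
  28.7296 * 0.76 = 21.834496
  1.4884 * 0.99 = 1.473516
Sum = 33.0398 + 11.8336 + 21.834496 + 1.473516 = 68.181412
Step 3: Take the p-th root:
||f||_2 = (68.181412)^(1/2) = 8.257204


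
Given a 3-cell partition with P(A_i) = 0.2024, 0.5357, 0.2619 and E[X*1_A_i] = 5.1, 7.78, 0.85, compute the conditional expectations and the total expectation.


For each cell A_i: E[X|A_i] = E[X*1_A_i] / P(A_i)
Step 1: E[X|A_1] = 5.1 / 0.2024 = 25.197628
Step 2: E[X|A_2] = 7.78 / 0.5357 = 14.523054
Step 3: E[X|A_3] = 0.85 / 0.2619 = 3.245514
Verification: E[X] = sum E[X*1_A_i] = 5.1 + 7.78 + 0.85 = 13.73


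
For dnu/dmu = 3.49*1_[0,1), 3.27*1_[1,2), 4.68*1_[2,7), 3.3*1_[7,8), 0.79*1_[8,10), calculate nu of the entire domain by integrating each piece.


Integrate each piece of the Radon-Nikodym derivative:
Step 1: integral_0^1 3.49 dx = 3.49*(1-0) = 3.49*1 = 3.49
Step 2: integral_1^2 3.27 dx = 3.27*(2-1) = 3.27*1 = 3.27
Step 3: integral_2^7 4.68 dx = 4.68*(7-2) = 4.68*5 = 23.4
Step 4: integral_7^8 3.3 dx = 3.3*(8-7) = 3.3*1 = 3.3
Step 5: integral_8^10 0.79 dx = 0.79*(10-8) = 0.79*2 = 1.58
Total: 3.49 + 3.27 + 23.4 + 3.3 + 1.58 = 35.04


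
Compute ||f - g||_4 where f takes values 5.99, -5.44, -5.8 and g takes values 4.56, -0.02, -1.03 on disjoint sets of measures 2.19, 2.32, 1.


Step 1: Compute differences f_i - g_i:
  5.99 - 4.56 = 1.43
  -5.44 - -0.02 = -5.42
  -5.8 - -1.03 = -4.77
Step 2: Compute |diff|^4 * measure for each set:
  |1.43|^4 * 2.19 = 4.181616 * 2.19 = 9.157739
  |-5.42|^4 * 2.32 = 862.972877 * 2.32 = 2002.097075
  |-4.77|^4 * 1 = 517.694458 * 1 = 517.694458
Step 3: Sum = 2528.949272
Step 4: ||f-g||_4 = (2528.949272)^(1/4) = 7.09145


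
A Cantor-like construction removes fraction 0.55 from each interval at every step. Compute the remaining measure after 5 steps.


Step 1: At each step, fraction remaining = 1 - 0.55 = 0.45
Step 2: After 5 steps, measure = (0.45)^5
Step 3: Computing the power step by step:
  After step 1: 0.45
  After step 2: 0.2025
  After step 3: 0.091125
  After step 4: 0.041006
  After step 5: 0.018453
Result = 0.018453


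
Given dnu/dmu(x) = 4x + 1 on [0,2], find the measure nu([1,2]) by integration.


nu(A) = integral_A (dnu/dmu) dmu = integral_1^2 (4x + 1) dx
Step 1: Antiderivative F(x) = (4/2)x^2 + 1x
Step 2: F(2) = (4/2)*2^2 + 1*2 = 8 + 2 = 10
Step 3: F(1) = (4/2)*1^2 + 1*1 = 2 + 1 = 3
Step 4: nu([1,2]) = F(2) - F(1) = 10 - 3 = 7


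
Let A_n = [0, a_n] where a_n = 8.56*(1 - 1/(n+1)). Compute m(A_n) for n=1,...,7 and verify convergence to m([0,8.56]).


By continuity of measure from below: if A_n increases to A, then m(A_n) -> m(A).
Here A = [0, 8.56], so m(A) = 8.56
Step 1: a_1 = 8.56*(1 - 1/2) = 4.28, m(A_1) = 4.28
Step 2: a_2 = 8.56*(1 - 1/3) = 5.7067, m(A_2) = 5.7067
Step 3: a_3 = 8.56*(1 - 1/4) = 6.42, m(A_3) = 6.42
Step 4: a_4 = 8.56*(1 - 1/5) = 6.848, m(A_4) = 6.848
Step 5: a_5 = 8.56*(1 - 1/6) = 7.1333, m(A_5) = 7.1333
Step 6: a_6 = 8.56*(1 - 1/7) = 7.3371, m(A_6) = 7.3371
Step 7: a_7 = 8.56*(1 - 1/8) = 7.49, m(A_7) = 7.49
Limit: m(A_n) -> m([0,8.56]) = 8.56


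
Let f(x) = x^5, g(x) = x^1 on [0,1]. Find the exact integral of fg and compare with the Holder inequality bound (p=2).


Step 1: Exact integral of f*g = integral(x^6, 0, 1) = 1/7
     = 0.142857
Step 2: Holder bound with p=2, q=2:
  ||f||_p = (integral x^10 dx)^(1/2) = (1/11)^(1/2) = 0.301511
  ||g||_q = (integral x^2 dx)^(1/2) = (1/3)^(1/2) = 0.57735
Step 3: Holder bound = ||f||_p * ||g||_q = 0.301511 * 0.57735 = 0.174078
Verification: 0.142857 <= 0.174078 (Holder holds)


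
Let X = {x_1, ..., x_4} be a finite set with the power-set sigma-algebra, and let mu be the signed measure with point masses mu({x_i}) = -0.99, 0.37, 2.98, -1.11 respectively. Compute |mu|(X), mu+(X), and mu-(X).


Step 1: Every measurable set is a union of atoms (the cells / points), so a Hahn decomposition is
  obtained by grouping atoms by sign: P = union of atoms with mu > 0, N = union of the remaining atoms.
  Atoms in P (indices): 2, 3;  atoms in N (indices): 1, 4
  Positive values: 0.37, 2.98
  Negative values: -0.99, -1.11
Step 2: mu+(X) = mu(P) = sum of positive atom values = 3.35
Step 3: mu-(X) = -mu(N) = sum of |negative atom values| = 2.1
Step 4: |mu|(X) = mu+(X) + mu-(X) = 3.35 + 2.1 = 5.45


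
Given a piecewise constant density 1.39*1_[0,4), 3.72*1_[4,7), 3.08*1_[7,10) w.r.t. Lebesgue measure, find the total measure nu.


Integrate each piece of the Radon-Nikodym derivative:
Step 1: integral_0^4 1.39 dx = 1.39*(4-0) = 1.39*4 = 5.56
Step 2: integral_4^7 3.72 dx = 3.72*(7-4) = 3.72*3 = 11.16
Step 3: integral_7^10 3.08 dx = 3.08*(10-7) = 3.08*3 = 9.24
Total: 5.56 + 11.16 + 9.24 = 25.96


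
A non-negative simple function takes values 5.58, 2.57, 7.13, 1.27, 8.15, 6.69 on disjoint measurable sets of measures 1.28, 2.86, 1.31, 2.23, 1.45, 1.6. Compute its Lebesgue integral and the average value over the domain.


Step 1: Integral = sum(value_i * measure_i)
= 5.58*1.28 + 2.57*2.86 + 7.13*1.31 + 1.27*2.23 + 8.15*1.45 + 6.69*1.6
= 7.1424 + 7.3502 + 9.3403 + 2.8321 + 11.8175 + 10.704
= 49.1865
Step 2: Total measure of domain = 1.28 + 2.86 + 1.31 + 2.23 + 1.45 + 1.6 = 10.73
Step 3: Average value = 49.1865 / 10.73 = 4.584017


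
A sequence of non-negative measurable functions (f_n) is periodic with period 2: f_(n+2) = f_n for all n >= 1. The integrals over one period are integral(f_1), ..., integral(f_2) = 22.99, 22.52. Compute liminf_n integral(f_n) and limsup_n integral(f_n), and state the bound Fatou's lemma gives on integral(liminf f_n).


The sequence (integral(f_n)) is periodic with period 2, repeating the values 22.99, 22.52 indefinitely.
Step 1: For a periodic sequence, every tail (a_m, a_(m+1), ...) contains all 2 period values infinitely often.
Step 2: Hence inf of every tail = min of the period values = min(22.99, 22.52) = 22.52.
        liminf_n integral(f_n) = sup over m of (inf of tail from m) = 22.52.
Step 3: Similarly sup of every tail = max of the period values = 22.99.
        limsup_n integral(f_n) = 22.99.
Step 4: Fatou's lemma: integral(liminf_n f_n) <= liminf_n integral(f_n) = 22.52.
        So the integral of the pointwise liminf is at most 22.52.


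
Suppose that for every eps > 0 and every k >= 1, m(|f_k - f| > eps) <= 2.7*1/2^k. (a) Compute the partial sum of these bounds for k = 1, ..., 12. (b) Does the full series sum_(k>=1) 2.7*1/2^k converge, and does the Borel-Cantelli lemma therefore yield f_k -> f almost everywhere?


Step 1: List the terms 2.7*1/2^k for k = 1 to 12:
  k=1: 1.35
  k=2: 0.675
  k=3: 0.3375
  k=4: 0.16875
  k=5: 0.084375
  k=6: 0.042188
  k=7: 0.021094
  k=8: 0.010547
  k=9: 0.005273
  k=10: 0.002637
  k=11: 0.001318
  k=12: 6.591797e-04
Step 2: Partial sum = 1.35 + 0.675 + 0.3375 + 0.16875 + 0.084375 + 0.042188 + 0.021094 + 0.010547 + 0.005273 + 0.002637 + 0.001318 + 6.591797e-04
     = 2.699341
Step 3: The full series sum_(k>=1) 2.7*1/2^k converges (geometric series with ratio 1/2 < 1; a constant multiple of a convergent series converges).
Step 4: Fix eps > 0. Since sum_k m(|f_k - f| > eps) < infinity, the Borel-Cantelli lemma gives
        m(limsup_k {|f_k - f| > eps}) = 0, i.e. for a.e. x, |f_k(x) - f(x)| <= eps for all large k.
        Applying this with eps = 1/j for j = 1, 2, ... and intersecting the countably many full-measure sets,
        for a.e. x we get limsup_k |f_k(x) - f(x)| <= 1/j for every j, hence f_k -> f almost everywhere.
Conclusion: series converges; Borel-Cantelli yields f_k -> f a.e.


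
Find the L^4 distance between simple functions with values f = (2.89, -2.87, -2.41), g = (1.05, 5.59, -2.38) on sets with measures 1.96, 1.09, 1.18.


Step 1: Compute differences f_i - g_i:
  2.89 - 1.05 = 1.84
  -2.87 - 5.59 = -8.46
  -2.41 - -2.38 = -0.03
Step 2: Compute |diff|^4 * measure for each set:
  |1.84|^4 * 1.96 = 11.462287 * 1.96 = 22.466083
  |-8.46|^4 * 1.09 = 5122.493927 * 1.09 = 5583.51838
  |-0.03|^4 * 1.18 = 8.100000e-07 * 1.18 = 9.558000e-07
Step 3: Sum = 5605.984464
Step 4: ||f-g||_4 = (5605.984464)^(1/4) = 8.652926


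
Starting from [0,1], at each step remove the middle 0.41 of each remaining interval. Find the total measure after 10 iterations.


Step 1: At each step, fraction remaining = 1 - 0.41 = 0.59
Step 2: After 10 steps, measure = (0.59)^10
Result = 0.005111


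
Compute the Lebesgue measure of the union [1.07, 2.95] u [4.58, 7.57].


For pairwise disjoint intervals, m(union) = sum of lengths.
= (2.95 - 1.07) + (7.57 - 4.58)
= 1.88 + 2.99
= 4.87


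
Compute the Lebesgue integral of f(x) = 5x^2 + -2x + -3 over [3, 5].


The Lebesgue integral of a Riemann-integrable function agrees with the Riemann integral.
Antiderivative F(x) = (5/3)x^3 + (-2/2)x^2 + -3x
F(5) = (5/3)*5^3 + (-2/2)*5^2 + -3*5
     = (5/3)*125 + (-2/2)*25 + -3*5
     = 208.333333 + -25 + -15
     = 168.333333
F(3) = 27
Integral = F(5) - F(3) = 168.333333 - 27 = 141.333333


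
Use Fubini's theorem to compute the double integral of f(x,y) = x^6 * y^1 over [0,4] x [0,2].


By Fubini's theorem, the double integral factors as a product of single integrals:
Step 1: integral_0^4 x^6 dx = [x^7/7] from 0 to 4
     = 4^7/7 = 2340.571429
Step 2: integral_0^2 y^1 dy = [y^2/2] from 0 to 2
     = 2^2/2 = 2
Step 3: Double integral = 2340.571429 * 2 = 4681.142857


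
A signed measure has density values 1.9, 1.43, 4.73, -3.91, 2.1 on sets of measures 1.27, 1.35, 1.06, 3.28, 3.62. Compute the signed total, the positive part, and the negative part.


Step 1: Compute signed measure on each set:
  Set 1: 1.9 * 1.27 = 2.413
  Set 2: 1.43 * 1.35 = 1.9305
  Set 3: 4.73 * 1.06 = 5.0138
  Set 4: -3.91 * 3.28 = -12.8248
  Set 5: 2.1 * 3.62 = 7.602
Step 2: Total signed measure = (2.413) + (1.9305) + (5.0138) + (-12.8248) + (7.602)
     = 4.1345
Step 3: Positive part mu+(X) = sum of positive contributions = 16.9593
Step 4: Negative part mu-(X) = |sum of negative contributions| = 12.8248


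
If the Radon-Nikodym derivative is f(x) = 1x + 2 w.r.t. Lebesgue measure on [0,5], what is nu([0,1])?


nu(A) = integral_A (dnu/dmu) dmu = integral_0^1 (1x + 2) dx
Step 1: Antiderivative F(x) = (1/2)x^2 + 2x
Step 2: F(1) = (1/2)*1^2 + 2*1 = 0.5 + 2 = 2.5
Step 3: F(0) = (1/2)*0^2 + 2*0 = 0.0 + 0 = 0.0
Step 4: nu([0,1]) = F(1) - F(0) = 2.5 - 0.0 = 2.5


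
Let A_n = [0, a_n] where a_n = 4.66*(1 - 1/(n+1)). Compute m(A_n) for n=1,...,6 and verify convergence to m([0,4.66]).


By continuity of measure from below: if A_n increases to A, then m(A_n) -> m(A).
Here A = [0, 4.66], so m(A) = 4.66
Step 1: a_1 = 4.66*(1 - 1/2) = 2.33, m(A_1) = 2.33
Step 2: a_2 = 4.66*(1 - 1/3) = 3.1067, m(A_2) = 3.1067
Step 3: a_3 = 4.66*(1 - 1/4) = 3.495, m(A_3) = 3.495
Step 4: a_4 = 4.66*(1 - 1/5) = 3.728, m(A_4) = 3.728
Step 5: a_5 = 4.66*(1 - 1/6) = 3.8833, m(A_5) = 3.8833
Step 6: a_6 = 4.66*(1 - 1/7) = 3.9943, m(A_6) = 3.9943
Limit: m(A_n) -> m([0,4.66]) = 4.66


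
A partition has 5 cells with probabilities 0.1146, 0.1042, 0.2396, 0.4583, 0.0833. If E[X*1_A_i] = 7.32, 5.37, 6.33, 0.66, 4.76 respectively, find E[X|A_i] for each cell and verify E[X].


For each cell A_i: E[X|A_i] = E[X*1_A_i] / P(A_i)
Step 1: E[X|A_1] = 7.32 / 0.1146 = 63.874346
Step 2: E[X|A_2] = 5.37 / 0.1042 = 51.535509
Step 3: E[X|A_3] = 6.33 / 0.2396 = 26.419032
Step 4: E[X|A_4] = 0.66 / 0.4583 = 1.440105
Step 5: E[X|A_5] = 4.76 / 0.0833 = 57.142857
Verification: E[X] = sum E[X*1_A_i] = 7.32 + 5.37 + 6.33 + 0.66 + 4.76 = 24.44


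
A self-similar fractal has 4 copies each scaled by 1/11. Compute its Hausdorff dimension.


For a self-similar set with N copies scaled by 1/r:
dim_H = log(N)/log(r) = log(4)/log(11)
= 1.386294/2.397895
= 0.57813


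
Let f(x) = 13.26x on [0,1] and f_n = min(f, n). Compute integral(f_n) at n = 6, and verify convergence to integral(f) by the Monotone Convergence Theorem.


f(x) = 13.26x on [0,1]; f_n(x) = min(13.26x, n). At n = 6:
Step 1: f(x) reaches 6 at x = 6/13.26 = 0.452489
Step 2: integral(f_6) = integral(13.26x, 0, 0.452489) + integral(6, 0.452489, 1)
       = 13.26*0.452489^2/2 + 6*(1 - 0.452489)
       = 1.357466 + 3.285068
       = 4.642534
Step 3: As n -> infinity, f_n increases to f, so by MCT integral(f_n) -> integral(f) = 13.26/2 = 6.63.
Convergence: integral(f_6) = 4.642534 -> 6.63 as n -> infinity


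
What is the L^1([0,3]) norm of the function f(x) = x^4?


Step 1: ||f||_1 = (integral_0^3 |x^4|^1 dx)^(1/1)
     = (integral_0^3 x^4 dx)^(1/1)
Step 2: integral_0^3 x^4 dx = [x^5/(5)] from 0 to 3 = 3^5/5
     = 243/5 = 48.6
Step 3: ||f||_1 = (48.6)^(1/1) = 48.6


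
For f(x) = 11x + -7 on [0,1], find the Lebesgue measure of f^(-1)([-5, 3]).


f^(-1)([-5, 3]) = {x : -5 <= 11x + -7 <= 3}
Solving: (-5 - -7)/11 <= x <= (3 - -7)/11
= [0.181818, 0.909091]
Intersecting with [0,1]: [0.181818, 0.909091]
Measure = 0.909091 - 0.181818 = 0.727273


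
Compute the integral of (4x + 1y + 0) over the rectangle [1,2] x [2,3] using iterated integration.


By Fubini, integrate in x first, then y.
Step 1: Fix y, integrate over x in [1,2]:
  integral(4x + 1y + 0, x=1..2)
  = 4*(2^2 - 1^2)/2 + (1y + 0)*(2 - 1)
  = 6 + (1y + 0)*1
  = 6 + 1y + 0
  = 6 + 1y
Step 2: Integrate over y in [2,3]:
  integral(6 + 1y, y=2..3)
  = 6*1 + 1*(3^2 - 2^2)/2
  = 6 + 2.5
  = 8.5


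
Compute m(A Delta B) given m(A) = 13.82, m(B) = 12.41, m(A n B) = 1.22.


m(A Delta B) = m(A) + m(B) - 2*m(A n B)
= 13.82 + 12.41 - 2*1.22
= 13.82 + 12.41 - 2.44
= 23.79


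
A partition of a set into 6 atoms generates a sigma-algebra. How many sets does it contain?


Each element of the sigma-algebra is a union of some subset of the 6 atoms.
The number of such subsets is 2^6 = 64.


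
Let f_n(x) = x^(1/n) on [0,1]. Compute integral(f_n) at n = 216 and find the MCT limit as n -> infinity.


At n = 216: f_216(x) = x^(1/216).
Step 1: integral(x^(1/216), 0, 1) = [x^(1/216+1) / (1/216+1)] from 0 to 1
     = 1 / (1/216 + 1) = 1 / ((216+1)/216) = 216/(216+1)
     = 216/217 = 0.995392
Step 2: As n -> infinity, f_n(x) = x^(1/n) -> 1 for x in (0,1], and f_n is increasing in n.
By MCT, lim_n integral(f_n) = integral(lim_n f_n) = integral(1, 0, 1) = 1.
Step 3: Verify convergence: 216/217 = 0.995392 -> 1


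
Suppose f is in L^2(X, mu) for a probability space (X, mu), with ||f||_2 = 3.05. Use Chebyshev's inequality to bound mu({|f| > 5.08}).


Chebyshev/Markov inequality: mu(|f| > eps) <= (||f||_p / eps)^p
Step 1: ||f||_2 / eps = 3.05 / 5.08 = 0.600394
Step 2: Raise to power p = 2:
  (0.600394)^2 = 0.360473
Step 3: Therefore mu(|f| > 5.08) <= 0.360473


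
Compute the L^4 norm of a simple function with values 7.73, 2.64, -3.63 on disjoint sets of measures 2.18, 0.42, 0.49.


Step 1: Compute |f_i|^4 for each value:
  |7.73|^4 = 3570.409058
  |2.64|^4 = 48.575324
  |-3.63|^4 = 173.630694
Step 2: Multiply by measures and sum:
  3570.409058 * 2.18 = 7783.491747
  48.575324 * 0.42 = 20.401636
  173.630694 * 0.49 = 85.07904
Sum = 7783.491747 + 20.401636 + 85.07904 = 7888.972423
Step 3: Take the p-th root:
||f||_4 = (7888.972423)^(1/4) = 9.42443


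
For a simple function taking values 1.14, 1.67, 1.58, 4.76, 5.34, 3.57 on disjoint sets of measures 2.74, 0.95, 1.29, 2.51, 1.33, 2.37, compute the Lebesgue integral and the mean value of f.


Step 1: Integral = sum(value_i * measure_i)
= 1.14*2.74 + 1.67*0.95 + 1.58*1.29 + 4.76*2.51 + 5.34*1.33 + 3.57*2.37
= 3.1236 + 1.5865 + 2.0382 + 11.9476 + 7.1022 + 8.4609
= 34.259
Step 2: Total measure of domain = 2.74 + 0.95 + 1.29 + 2.51 + 1.33 + 2.37 = 11.19
Step 3: Average value = 34.259 / 11.19 = 3.061573


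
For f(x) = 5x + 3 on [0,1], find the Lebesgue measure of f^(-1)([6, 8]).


f^(-1)([6, 8]) = {x : 6 <= 5x + 3 <= 8}
Solving: (6 - 3)/5 <= x <= (8 - 3)/5
= [0.6, 1]
Intersecting with [0,1]: [0.6, 1]
Measure = 1 - 0.6 = 0.4


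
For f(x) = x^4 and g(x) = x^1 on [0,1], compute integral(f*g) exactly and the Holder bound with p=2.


Step 1: Exact integral of f*g = integral(x^5, 0, 1) = 1/6
     = 0.166667
Step 2: Holder bound with p=2, q=2:
  ||f||_p = (integral x^8 dx)^(1/2) = (1/9)^(1/2) = 0.333333
  ||g||_q = (integral x^2 dx)^(1/2) = (1/3)^(1/2) = 0.57735
Step 3: Holder bound = ||f||_p * ||g||_q = 0.333333 * 0.57735 = 0.19245
Verification: 0.166667 <= 0.19245 (Holder holds)


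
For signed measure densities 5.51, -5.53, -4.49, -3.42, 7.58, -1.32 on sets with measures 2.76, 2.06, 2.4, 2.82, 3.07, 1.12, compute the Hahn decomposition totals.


Step 1: Compute signed measure on each set:
  Set 1: 5.51 * 2.76 = 15.2076
  Set 2: -5.53 * 2.06 = -11.3918
  Set 3: -4.49 * 2.4 = -10.776
  Set 4: -3.42 * 2.82 = -9.6444
  Set 5: 7.58 * 3.07 = 23.2706
  Set 6: -1.32 * 1.12 = -1.4784
Step 2: Total signed measure = (15.2076) + (-11.3918) + (-10.776) + (-9.6444) + (23.2706) + (-1.4784)
     = 5.1876
Step 3: Positive part mu+(X) = sum of positive contributions = 38.4782
Step 4: Negative part mu-(X) = |sum of negative contributions| = 33.2906


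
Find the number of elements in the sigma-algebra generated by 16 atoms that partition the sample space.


Each element of the sigma-algebra is a union of some subset of the 16 atoms.
The number of such subsets is 2^16 = 65536.


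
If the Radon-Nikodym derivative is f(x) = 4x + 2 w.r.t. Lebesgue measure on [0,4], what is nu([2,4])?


nu(A) = integral_A (dnu/dmu) dmu = integral_2^4 (4x + 2) dx
Step 1: Antiderivative F(x) = (4/2)x^2 + 2x
Step 2: F(4) = (4/2)*4^2 + 2*4 = 32 + 8 = 40
Step 3: F(2) = (4/2)*2^2 + 2*2 = 8 + 4 = 12
Step 4: nu([2,4]) = F(4) - F(2) = 40 - 12 = 28


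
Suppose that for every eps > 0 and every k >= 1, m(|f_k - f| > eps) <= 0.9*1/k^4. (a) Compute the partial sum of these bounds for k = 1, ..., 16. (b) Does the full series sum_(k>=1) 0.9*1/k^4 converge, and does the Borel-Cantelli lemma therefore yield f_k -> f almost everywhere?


Step 1: List the terms 0.9*1/k^4 for k = 1 to 16:
  k=1: 0.9
  k=2: 0.05625
  k=3: 0.011111
  k=4: 0.003516
  k=5: 0.00144
  k=6: 6.944444e-04
  k=7: 3.748438e-04
  k=8: 2.197266e-04
  k=9: 1.371742e-04
  k=10: 9.000000e-05
  k=11: 6.147121e-05
  k=12: 4.340278e-05
  k=13: 3.151150e-05
  k=14: 2.342774e-05
  k=15: 1.777778e-05
  k=16: 1.373291e-05
Step 2: Partial sum = 0.9 + 0.05625 + 0.011111 + 0.003516 + 0.00144 + 6.944444e-04 + 3.748438e-04 + 2.197266e-04 + 1.371742e-04 + 9.000000e-05 + 6.147121e-05 + 4.340278e-05 + 3.151150e-05 + 2.342774e-05 + 1.777778e-05 + 1.373291e-05
     = 0.974024
Step 3: The full series sum_(k>=1) 0.9*1/k^4 converges (p-series with p = 4 > 1; a constant multiple of a convergent series converges).
Step 4: Fix eps > 0. Since sum_k m(|f_k - f| > eps) < infinity, the Borel-Cantelli lemma gives
        m(limsup_k {|f_k - f| > eps}) = 0, i.e. for a.e. x, |f_k(x) - f(x)| <= eps for all large k.
        Applying this with eps = 1/j for j = 1, 2, ... and intersecting the countably many full-measure sets,
        for a.e. x we get limsup_k |f_k(x) - f(x)| <= 1/j for every j, hence f_k -> f almost everywhere.
Conclusion: series converges; Borel-Cantelli yields f_k -> f a.e.


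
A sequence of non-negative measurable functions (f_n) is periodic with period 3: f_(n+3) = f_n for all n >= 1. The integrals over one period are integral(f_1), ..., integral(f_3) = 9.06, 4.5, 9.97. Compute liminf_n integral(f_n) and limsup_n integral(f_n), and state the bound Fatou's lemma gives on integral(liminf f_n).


The sequence (integral(f_n)) is periodic with period 3, repeating the values 9.06, 4.5, 9.97 indefinitely.
Step 1: For a periodic sequence, every tail (a_m, a_(m+1), ...) contains all 3 period values infinitely often.
Step 2: Hence inf of every tail = min of the period values = min(9.06, 4.5, 9.97) = 4.5.
        liminf_n integral(f_n) = sup over m of (inf of tail from m) = 4.5.
Step 3: Similarly sup of every tail = max of the period values = 9.97.
        limsup_n integral(f_n) = 9.97.
Step 4: Fatou's lemma: integral(liminf_n f_n) <= liminf_n integral(f_n) = 4.5.
        So the integral of the pointwise liminf is at most 4.5.


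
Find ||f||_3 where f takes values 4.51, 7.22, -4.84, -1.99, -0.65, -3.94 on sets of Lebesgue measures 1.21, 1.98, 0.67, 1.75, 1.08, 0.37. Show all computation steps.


Step 1: Compute |f_i|^3 for each value:
  |4.51|^3 = 91.733851
  |7.22|^3 = 376.367048
  |-4.84|^3 = 113.379904
  |-1.99|^3 = 7.880599
  |-0.65|^3 = 0.274625
  |-3.94|^3 = 61.162984
Step 2: Multiply by measures and sum:
  91.733851 * 1.21 = 110.99796
  376.367048 * 1.98 = 745.206755
  113.379904 * 0.67 = 75.964536
  7.880599 * 1.75 = 13.791048
  0.274625 * 1.08 = 0.296595
  61.162984 * 0.37 = 22.630304
Sum = 110.99796 + 745.206755 + 75.964536 + 13.791048 + 0.296595 + 22.630304 = 968.887198
Step 3: Take the p-th root:
||f||_3 = (968.887198)^(1/3) = 9.895196


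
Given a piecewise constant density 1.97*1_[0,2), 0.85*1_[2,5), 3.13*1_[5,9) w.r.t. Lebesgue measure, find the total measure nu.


Integrate each piece of the Radon-Nikodym derivative:
Step 1: integral_0^2 1.97 dx = 1.97*(2-0) = 1.97*2 = 3.94
Step 2: integral_2^5 0.85 dx = 0.85*(5-2) = 0.85*3 = 2.55
Step 3: integral_5^9 3.13 dx = 3.13*(9-5) = 3.13*4 = 12.52
Total: 3.94 + 2.55 + 12.52 = 19.01


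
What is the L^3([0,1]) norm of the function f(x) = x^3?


Step 1: ||f||_3 = (integral_0^1 |x^3|^3 dx)^(1/3)
     = (integral_0^1 x^9 dx)^(1/3)
Step 2: integral_0^1 x^9 dx = [x^10/(10)] from 0 to 1 = 1^10/10
     = 1/10 = 0.1
Step 3: ||f||_3 = (0.1)^(1/3) = 0.464159


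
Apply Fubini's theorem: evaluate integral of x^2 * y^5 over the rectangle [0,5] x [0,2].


By Fubini's theorem, the double integral factors as a product of single integrals:
Step 1: integral_0^5 x^2 dx = [x^3/3] from 0 to 5
     = 5^3/3 = 41.666667
Step 2: integral_0^2 y^5 dy = [y^6/6] from 0 to 2
     = 2^6/6 = 10.666667
Step 3: Double integral = 41.666667 * 10.666667 = 444.444444


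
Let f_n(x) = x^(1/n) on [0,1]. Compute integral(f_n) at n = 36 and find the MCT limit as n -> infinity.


At n = 36: f_36(x) = x^(1/36).
Step 1: integral(x^(1/36), 0, 1) = [x^(1/36+1) / (1/36+1)] from 0 to 1
     = 1 / (1/36 + 1) = 1 / ((36+1)/36) = 36/(36+1)
     = 36/37 = 0.972973
Step 2: As n -> infinity, f_n(x) = x^(1/n) -> 1 for x in (0,1], and f_n is increasing in n.
By MCT, lim_n integral(f_n) = integral(lim_n f_n) = integral(1, 0, 1) = 1.
Step 3: Verify convergence: 36/37 = 0.972973 -> 1


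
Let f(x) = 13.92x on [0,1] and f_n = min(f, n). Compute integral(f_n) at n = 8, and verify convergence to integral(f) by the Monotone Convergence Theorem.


f(x) = 13.92x on [0,1]; f_n(x) = min(13.92x, n). At n = 8:
Step 1: f(x) reaches 8 at x = 8/13.92 = 0.574713
Step 2: integral(f_8) = integral(13.92x, 0, 0.574713) + integral(8, 0.574713, 1)
       = 13.92*0.574713^2/2 + 8*(1 - 0.574713)
       = 2.298851 + 3.402299
       = 5.701149
Step 3: As n -> infinity, f_n increases to f, so by MCT integral(f_n) -> integral(f) = 13.92/2 = 6.96.
Convergence: integral(f_8) = 5.701149 -> 6.96 as n -> infinity


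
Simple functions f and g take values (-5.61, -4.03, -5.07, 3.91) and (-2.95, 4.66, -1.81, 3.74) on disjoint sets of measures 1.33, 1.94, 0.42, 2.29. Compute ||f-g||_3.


Step 1: Compute differences f_i - g_i:
  -5.61 - -2.95 = -2.66
  -4.03 - 4.66 = -8.69
  -5.07 - -1.81 = -3.26
  3.91 - 3.74 = 0.17
Step 2: Compute |diff|^3 * measure for each set:
  |-2.66|^3 * 1.33 = 18.821096 * 1.33 = 25.032058
  |-8.69|^3 * 1.94 = 656.234909 * 1.94 = 1273.095723
  |-3.26|^3 * 0.42 = 34.645976 * 0.42 = 14.55131
  |0.17|^3 * 2.29 = 0.004913 * 2.29 = 0.011251
Step 3: Sum = 1312.690342
Step 4: ||f-g||_3 = (1312.690342)^(1/3) = 10.949327


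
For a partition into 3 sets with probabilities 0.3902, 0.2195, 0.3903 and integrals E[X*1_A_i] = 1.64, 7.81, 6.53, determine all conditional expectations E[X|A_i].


For each cell A_i: E[X|A_i] = E[X*1_A_i] / P(A_i)
Step 1: E[X|A_1] = 1.64 / 0.3902 = 4.202973
Step 2: E[X|A_2] = 7.81 / 0.2195 = 35.580866
Step 3: E[X|A_3] = 6.53 / 0.3903 = 16.73072
Verification: E[X] = sum E[X*1_A_i] = 1.64 + 7.81 + 6.53 = 15.98


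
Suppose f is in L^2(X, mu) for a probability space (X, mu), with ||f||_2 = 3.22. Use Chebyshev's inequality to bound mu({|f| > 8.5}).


Chebyshev/Markov inequality: mu(|f| > eps) <= (||f||_p / eps)^p
Step 1: ||f||_2 / eps = 3.22 / 8.5 = 0.378824
Step 2: Raise to power p = 2:
  (0.378824)^2 = 0.143507
Step 3: Therefore mu(|f| > 8.5) <= 0.143507


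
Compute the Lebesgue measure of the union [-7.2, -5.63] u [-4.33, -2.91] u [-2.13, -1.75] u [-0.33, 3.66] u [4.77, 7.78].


For pairwise disjoint intervals, m(union) = sum of lengths.
= (-5.63 - -7.2) + (-2.91 - -4.33) + (-1.75 - -2.13) + (3.66 - -0.33) + (7.78 - 4.77)
= 1.57 + 1.42 + 0.38 + 3.99 + 3.01
= 10.37


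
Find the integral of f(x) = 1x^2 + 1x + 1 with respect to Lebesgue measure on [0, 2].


The Lebesgue integral of a Riemann-integrable function agrees with the Riemann integral.
Antiderivative F(x) = (1/3)x^3 + (1/2)x^2 + 1x
F(2) = (1/3)*2^3 + (1/2)*2^2 + 1*2
     = (1/3)*8 + (1/2)*4 + 1*2
     = 2.666667 + 2 + 2
     = 6.666667
F(0) = 0.0
Integral = F(2) - F(0) = 6.666667 - 0.0 = 6.666667


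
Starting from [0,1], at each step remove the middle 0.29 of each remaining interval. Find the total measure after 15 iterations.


Step 1: At each step, fraction remaining = 1 - 0.29 = 0.71
Step 2: After 15 steps, measure = (0.71)^15
Result = 0.005873


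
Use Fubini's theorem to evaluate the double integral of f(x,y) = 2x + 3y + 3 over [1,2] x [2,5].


By Fubini, integrate in x first, then y.
Step 1: Fix y, integrate over x in [1,2]:
  integral(2x + 3y + 3, x=1..2)
  = 2*(2^2 - 1^2)/2 + (3y + 3)*(2 - 1)
  = 3 + (3y + 3)*1
  = 3 + 3y + 3
  = 6 + 3y
Step 2: Integrate over y in [2,5]:
  integral(6 + 3y, y=2..5)
  = 6*3 + 3*(5^2 - 2^2)/2
  = 18 + 31.5
  = 49.5


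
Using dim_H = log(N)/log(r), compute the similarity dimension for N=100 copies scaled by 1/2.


For a self-similar set with N copies scaled by 1/r:
dim_H = log(N)/log(r) = log(100)/log(2)
= 4.60517/0.693147
= 6.643856


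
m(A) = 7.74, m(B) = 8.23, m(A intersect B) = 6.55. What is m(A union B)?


By inclusion-exclusion: m(A u B) = m(A) + m(B) - m(A n B)
= 7.74 + 8.23 - 6.55
= 9.42


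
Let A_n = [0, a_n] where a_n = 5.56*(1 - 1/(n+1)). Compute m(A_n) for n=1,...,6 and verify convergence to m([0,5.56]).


By continuity of measure from below: if A_n increases to A, then m(A_n) -> m(A).
Here A = [0, 5.56], so m(A) = 5.56
Step 1: a_1 = 5.56*(1 - 1/2) = 2.78, m(A_1) = 2.78
Step 2: a_2 = 5.56*(1 - 1/3) = 3.7067, m(A_2) = 3.7067
Step 3: a_3 = 5.56*(1 - 1/4) = 4.17, m(A_3) = 4.17
Step 4: a_4 = 5.56*(1 - 1/5) = 4.448, m(A_4) = 4.448
Step 5: a_5 = 5.56*(1 - 1/6) = 4.6333, m(A_5) = 4.6333
Step 6: a_6 = 5.56*(1 - 1/7) = 4.7657, m(A_6) = 4.7657
Limit: m(A_n) -> m([0,5.56]) = 5.56


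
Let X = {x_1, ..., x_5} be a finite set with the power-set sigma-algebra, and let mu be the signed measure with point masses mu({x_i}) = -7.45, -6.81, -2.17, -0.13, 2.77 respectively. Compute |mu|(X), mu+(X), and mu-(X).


Step 1: Every measurable set is a union of atoms (the cells / points), so a Hahn decomposition is
  obtained by grouping atoms by sign: P = union of atoms with mu > 0, N = union of the remaining atoms.
  Atoms in P (indices): 5;  atoms in N (indices): 1, 2, 3, 4
  Positive values: 2.77
  Negative values: -7.45, -6.81, -2.17, -0.13
Step 2: mu+(X) = mu(P) = sum of positive atom values = 2.77
Step 3: mu-(X) = -mu(N) = sum of |negative atom values| = 16.56
Step 4: |mu|(X) = mu+(X) + mu-(X) = 2.77 + 16.56 = 19.33


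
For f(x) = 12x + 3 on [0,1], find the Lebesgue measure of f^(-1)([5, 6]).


f^(-1)([5, 6]) = {x : 5 <= 12x + 3 <= 6}
Solving: (5 - 3)/12 <= x <= (6 - 3)/12
= [0.166667, 0.25]
Intersecting with [0,1]: [0.166667, 0.25]
Measure = 0.25 - 0.166667 = 0.083333


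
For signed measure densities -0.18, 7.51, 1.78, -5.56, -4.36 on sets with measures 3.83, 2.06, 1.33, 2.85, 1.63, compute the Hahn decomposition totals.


Step 1: Compute signed measure on each set:
  Set 1: -0.18 * 3.83 = -0.6894
  Set 2: 7.51 * 2.06 = 15.4706
  Set 3: 1.78 * 1.33 = 2.3674
  Set 4: -5.56 * 2.85 = -15.846
  Set 5: -4.36 * 1.63 = -7.1068
Step 2: Total signed measure = (-0.6894) + (15.4706) + (2.3674) + (-15.846) + (-7.1068)
     = -5.8042
Step 3: Positive part mu+(X) = sum of positive contributions = 17.838
Step 4: Negative part mu-(X) = |sum of negative contributions| = 23.6422
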